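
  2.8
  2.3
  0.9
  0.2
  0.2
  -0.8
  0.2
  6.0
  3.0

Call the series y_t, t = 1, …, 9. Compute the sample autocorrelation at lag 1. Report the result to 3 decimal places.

Mean ȳ = (2.8 + 2.3 + 0.9 + 0.2 + 0.2 − 0.8 + 0.2 + 6.0 + 3.0)/9 = 1.6444
Numerator Σ_{t=1}^{8}(y_t−ȳ)(y_{t+1}−ȳ) = 10.1058
Denominator Σ(y_t−ȳ)² = 35.3622
r_1 = 10.1058 / 35.3622 = 0.286

0.286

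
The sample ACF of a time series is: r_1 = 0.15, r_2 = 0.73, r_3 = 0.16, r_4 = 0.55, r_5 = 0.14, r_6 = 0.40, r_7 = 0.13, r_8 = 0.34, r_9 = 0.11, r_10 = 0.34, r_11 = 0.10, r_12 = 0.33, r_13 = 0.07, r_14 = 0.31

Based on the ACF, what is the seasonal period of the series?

The largest autocorrelation is r_2 = 0.73, with weaker echoes at lags 4 (0.55), 6 (0.40), 8 (0.34), 10 (0.34), 12 (0.33) and 14 (0.31); the remaining lags stay at or below 0.16.
The dominant spike at lag 2 indicates a seasonal period of 2.

2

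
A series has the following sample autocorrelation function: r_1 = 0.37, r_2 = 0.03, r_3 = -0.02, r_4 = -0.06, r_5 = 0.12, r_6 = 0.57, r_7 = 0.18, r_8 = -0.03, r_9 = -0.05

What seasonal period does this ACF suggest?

6

The largest autocorrelation is r_6 = 0.57; the remaining lags stay at or below 0.37. The elevated value at lag 1 (0.37), dropping to 0.03 at lag 2, reflects decaying short-term dependence rather than seasonality.
The dominant spike at lag 6 indicates a seasonal period of 6.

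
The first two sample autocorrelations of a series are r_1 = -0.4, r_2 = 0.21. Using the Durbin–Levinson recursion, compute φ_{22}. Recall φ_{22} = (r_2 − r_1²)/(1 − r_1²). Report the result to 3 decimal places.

0.060

φ_{22} = (r_2 − r_1²) / (1 − r_1²)
r_1² = (-0.4)² = 0.16
Numerator = 0.21 − 0.1600 = 0.0500; denominator = 1 − 0.1600 = 0.8400
φ_{22} = 0.0500 / 0.8400 = 0.060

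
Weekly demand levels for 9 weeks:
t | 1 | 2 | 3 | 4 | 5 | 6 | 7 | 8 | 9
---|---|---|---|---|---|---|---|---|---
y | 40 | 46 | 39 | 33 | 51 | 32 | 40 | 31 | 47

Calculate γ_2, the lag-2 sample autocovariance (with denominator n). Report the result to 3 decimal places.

Mean ȳ = (40 + 46 + 39 + 33 + 51 + 32 + 40 + 31 + 47)/9 = 39.8889
Σ_{t=1}^{7}(y_t−ȳ)(y_{t+2}−ȳ) = 74.4198
γ_2 = 74.4198 / 9 = 8.269

8.269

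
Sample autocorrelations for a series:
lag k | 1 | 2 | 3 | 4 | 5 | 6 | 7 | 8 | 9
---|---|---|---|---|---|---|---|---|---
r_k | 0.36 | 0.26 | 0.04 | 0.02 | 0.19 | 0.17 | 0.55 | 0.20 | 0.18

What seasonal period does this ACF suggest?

7

The largest autocorrelation is r_7 = 0.55; the remaining lags stay at or below 0.36. The elevated value at lag 1 (0.36), dropping to 0.26 at lag 2, reflects decaying short-term dependence rather than seasonality.
The dominant spike at lag 7 indicates a seasonal period of 7.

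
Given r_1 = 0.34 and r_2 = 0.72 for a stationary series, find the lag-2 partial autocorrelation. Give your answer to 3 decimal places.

0.683

φ_{22} = (r_2 − r_1²) / (1 − r_1²)
r_1² = (0.34)² = 0.1156
Numerator = 0.72 − 0.1156 = 0.6044; denominator = 1 − 0.1156 = 0.8844
φ_{22} = 0.6044 / 0.8844 = 0.683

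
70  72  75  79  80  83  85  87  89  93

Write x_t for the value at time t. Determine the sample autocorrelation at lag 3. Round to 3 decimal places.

0.134

Mean x̄ = (70 + 72 + 75 + 79 + 80 + 83 + 85 + 87 + 89 + 93)/10 = 81.3000
Numerator Σ_{t=1}^{7}(x_t−x̄)(x_{t+3}−x̄) = 67.8300
Denominator Σ(x_t−x̄)² = 506.1000
r_3 = 67.8300 / 506.1000 = 0.134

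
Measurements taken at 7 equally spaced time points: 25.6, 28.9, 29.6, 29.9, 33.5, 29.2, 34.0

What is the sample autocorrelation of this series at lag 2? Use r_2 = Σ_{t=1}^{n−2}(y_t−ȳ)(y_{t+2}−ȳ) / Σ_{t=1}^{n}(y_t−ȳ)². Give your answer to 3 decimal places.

Mean ȳ = (25.6 + 28.9 + 29.6 + 29.9 + 33.5 + 29.2 + 34.0)/7 = 30.1000
Deviations from mean: -4.5000, -1.2000, -0.5000, -0.2000, 3.4000, -0.9000, 3.9000
Σ(y_t−ȳ)(y_{t+2}−ȳ) = (2.2500) + (0.2400) + (-1.7000) + (0.1800) + (13.2600) = 14.2300
Denominator Σ(y_t−ȳ)² = 49.5600
r_2 = 14.2300 / 49.5600 = 0.287

0.287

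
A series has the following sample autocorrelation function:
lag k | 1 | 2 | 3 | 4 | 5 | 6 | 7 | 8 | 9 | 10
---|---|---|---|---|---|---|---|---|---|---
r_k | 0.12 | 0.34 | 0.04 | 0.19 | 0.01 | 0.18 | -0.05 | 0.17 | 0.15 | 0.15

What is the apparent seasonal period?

2

The largest autocorrelation is r_2 = 0.34, with weaker echoes at lags 4 (0.19), 6 (0.18) and 8 (0.17); the remaining lags stay at or below 0.15.
The dominant spike at lag 2 indicates a seasonal period of 2.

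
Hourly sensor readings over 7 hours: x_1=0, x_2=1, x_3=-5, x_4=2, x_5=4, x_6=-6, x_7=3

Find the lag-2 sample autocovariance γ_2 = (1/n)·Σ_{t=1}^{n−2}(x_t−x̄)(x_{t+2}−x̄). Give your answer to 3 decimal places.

Mean x̄ = (0 + 1 − 5 + 2 + 4 − 6 + 3)/7 = -0.1429
Σ_{t=1}^{5}(x_t−x̄)(x_{t+2}−x̄) = -17.8980
γ_2 = -17.8980 / 7 = -2.557

-2.557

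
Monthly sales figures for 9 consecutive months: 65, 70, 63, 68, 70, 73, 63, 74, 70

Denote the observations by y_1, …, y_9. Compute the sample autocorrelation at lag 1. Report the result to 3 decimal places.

-0.395

Mean ȳ = (65 + 70 + 63 + 68 + 70 + 73 + 63 + 74 + 70)/9 = 68.4444
Numerator Σ_{t=1}^{8}(y_t−ȳ)(y_{t+1}−ȳ) = -51.4198
Denominator Σ(y_t−ȳ)² = 130.2222
r_1 = -51.4198 / 130.2222 = -0.395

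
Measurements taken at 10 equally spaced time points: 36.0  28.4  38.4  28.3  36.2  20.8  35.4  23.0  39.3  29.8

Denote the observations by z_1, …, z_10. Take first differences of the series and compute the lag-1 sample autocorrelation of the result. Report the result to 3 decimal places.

First differences Δz: -7.6, 10.0, -10.1, 7.9, -15.4, 14.6, -12.4, 16.3, -9.5
Mean of differences = -0.6889
Numerator Σ(Δz_t−Δz̄)(Δz_{t+1}−Δz̄) = -1134.2657
Denominator Σ(Δz_t−Δz̄)² = 1277.9289
r_1(Δz) = -1134.2657 / 1277.9289 = -0.888

-0.888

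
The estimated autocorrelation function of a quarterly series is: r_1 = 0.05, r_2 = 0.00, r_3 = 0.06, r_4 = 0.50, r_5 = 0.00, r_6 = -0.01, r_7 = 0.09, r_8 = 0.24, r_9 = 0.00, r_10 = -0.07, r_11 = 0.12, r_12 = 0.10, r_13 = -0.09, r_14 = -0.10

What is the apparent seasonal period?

The largest autocorrelation is r_4 = 0.50, with a weaker echo at lag 8 (0.24); the remaining lags stay at or below 0.12.
The dominant spike at lag 4 indicates a seasonal period of 4.

4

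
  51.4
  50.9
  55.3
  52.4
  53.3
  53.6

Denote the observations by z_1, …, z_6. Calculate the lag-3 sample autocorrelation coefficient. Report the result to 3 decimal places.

0.125

Mean z̄ = (51.4 + 50.9 + 55.3 + 52.4 + 53.3 + 53.6)/6 = 52.8167
Deviations from mean: -1.4167, -1.9167, 2.4833, -0.4167, 0.4833, 0.7833
Numerator Σ_{t=1}^{3}(z_t−z̄)(z_{t+3}−z̄) = 1.6092
Denominator Σ(z_t−z̄)² = 12.8683
r_3 = 1.6092 / 12.8683 = 0.125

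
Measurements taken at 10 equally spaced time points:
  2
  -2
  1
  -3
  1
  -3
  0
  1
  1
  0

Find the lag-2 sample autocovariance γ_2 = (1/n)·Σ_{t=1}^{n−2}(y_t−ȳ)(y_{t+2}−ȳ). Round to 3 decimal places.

Mean ȳ = (2 − 2 + 1 − 3 + 1 − 3 + 0 + 1 + 1 + 0)/10 = -0.2000
Σ_{t=1}^{8}(y_t−ȳ)(y_{t+2}−ȳ) = 14.3200
γ_2 = 14.3200 / 10 = 1.432

1.432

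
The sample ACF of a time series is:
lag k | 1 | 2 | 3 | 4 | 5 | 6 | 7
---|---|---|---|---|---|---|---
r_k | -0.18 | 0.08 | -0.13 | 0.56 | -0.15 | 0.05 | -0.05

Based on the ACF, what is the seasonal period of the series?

The largest autocorrelation is r_4 = 0.56; the remaining lags stay at or below 0.08.
The dominant spike at lag 4 indicates a seasonal period of 4.

4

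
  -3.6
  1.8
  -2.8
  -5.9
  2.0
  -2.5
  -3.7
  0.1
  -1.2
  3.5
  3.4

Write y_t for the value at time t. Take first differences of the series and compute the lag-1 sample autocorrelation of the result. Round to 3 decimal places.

First differences Δy: 5.4, -4.6, -3.1, 7.9, -4.5, -1.2, 3.8, -1.3, 4.7, -0.1
Mean of differences = 0.7000
Numerator Σ(Δy_t−Δȳ)(Δy_{t+1}−Δȳ) = -82.9800
Denominator Σ(Δy_t−Δȳ)² = 177.3600
r_1(Δy) = -82.9800 / 177.3600 = -0.468

-0.468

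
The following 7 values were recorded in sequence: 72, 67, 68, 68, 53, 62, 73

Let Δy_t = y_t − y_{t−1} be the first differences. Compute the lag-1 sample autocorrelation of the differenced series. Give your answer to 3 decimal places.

First differences Δy: -5, 1, 0, -15, 9, 11
Mean of differences = 0.1667
Numerator Σ(Δy_t−Δȳ)(Δy_{t+1}−Δȳ) = -40.1944
Denominator Σ(Δy_t−Δȳ)² = 452.8333
r_1(Δy) = -40.1944 / 452.8333 = -0.089

-0.089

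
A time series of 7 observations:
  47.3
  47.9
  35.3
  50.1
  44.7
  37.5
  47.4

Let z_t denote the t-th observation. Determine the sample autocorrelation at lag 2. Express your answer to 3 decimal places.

Mean z̄ = (47.3 + 47.9 + 35.3 + 50.1 + 44.7 + 37.5 + 47.4)/7 = 44.3143
Σ(z_t−z̄)(z_{t+2}−z̄) = (-26.9141) + (20.7459) + (-3.4769) + (-39.4255) + (1.1902) = -47.8804
Denominator Σ(z_t−z̄)² = 192.6086
r_2 = -47.8804 / 192.6086 = -0.249

-0.249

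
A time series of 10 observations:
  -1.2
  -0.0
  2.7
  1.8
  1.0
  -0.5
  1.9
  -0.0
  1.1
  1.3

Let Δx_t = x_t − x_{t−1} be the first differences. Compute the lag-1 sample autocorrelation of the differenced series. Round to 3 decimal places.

-0.344

First differences Δx: 1.2, 2.7, -0.9, -0.8, -1.5, 2.4, -1.9, 1.1, 0.2
Mean of differences = 0.2778
Numerator Σ(Δx_t−Δx̄)(Δx_{t+1}−Δx̄) = -7.6827
Denominator Σ(Δx_t−Δx̄)² = 22.3556
r_1(Δx) = -7.6827 / 22.3556 = -0.344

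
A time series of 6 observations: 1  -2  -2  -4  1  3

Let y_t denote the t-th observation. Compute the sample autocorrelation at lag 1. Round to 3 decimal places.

0.157

Mean ȳ = (1 − 2 − 2 − 4 + 1 + 3)/6 = -0.5000
Numerator Σ_{t=1}^{5}(y_t−ȳ)(y_{t+1}−ȳ) = 5.2500
Denominator Σ(y_t−ȳ)² = 33.5000
r_1 = 5.2500 / 33.5000 = 0.157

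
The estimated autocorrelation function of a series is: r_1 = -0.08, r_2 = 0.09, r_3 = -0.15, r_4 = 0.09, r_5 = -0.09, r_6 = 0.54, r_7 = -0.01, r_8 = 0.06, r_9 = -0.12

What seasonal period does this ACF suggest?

6

The largest autocorrelation is r_6 = 0.54; the remaining lags stay at or below 0.09.
The dominant spike at lag 6 indicates a seasonal period of 6.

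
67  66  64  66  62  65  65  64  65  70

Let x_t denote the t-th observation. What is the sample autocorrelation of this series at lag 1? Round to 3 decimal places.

-0.049

Mean x̄ = (67 + 66 + 64 + 66 + 62 + 65 + 65 + 64 + 65 + 70)/10 = 65.4000
Numerator Σ_{t=1}^{9}(x_t−x̄)(x_{t+1}−x̄) = -1.9600
Denominator Σ(x_t−x̄)² = 40.4000
r_1 = -1.9600 / 40.4000 = -0.049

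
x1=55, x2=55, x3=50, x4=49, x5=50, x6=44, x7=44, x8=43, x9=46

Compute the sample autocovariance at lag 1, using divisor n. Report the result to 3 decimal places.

11.694

Mean x̄ = (55 + 55 + 50 + 49 + 50 + 44 + 44 + 43 + 46)/9 = 48.4444
Σ_{t=1}^{8}(x_t−x̄)(x_{t+1}−x̄) = 105.2469
γ_1 = 105.2469 / 9 = 11.694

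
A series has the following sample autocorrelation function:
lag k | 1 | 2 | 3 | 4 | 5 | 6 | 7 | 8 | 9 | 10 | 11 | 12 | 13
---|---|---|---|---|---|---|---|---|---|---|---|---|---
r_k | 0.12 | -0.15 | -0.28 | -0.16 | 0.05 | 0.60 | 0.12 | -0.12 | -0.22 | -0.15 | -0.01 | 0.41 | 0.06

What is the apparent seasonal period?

The largest autocorrelation is r_6 = 0.60, with a weaker echo at lag 12 (0.41); the remaining lags stay at or below 0.12.
The dominant spike at lag 6 indicates a seasonal period of 6.

6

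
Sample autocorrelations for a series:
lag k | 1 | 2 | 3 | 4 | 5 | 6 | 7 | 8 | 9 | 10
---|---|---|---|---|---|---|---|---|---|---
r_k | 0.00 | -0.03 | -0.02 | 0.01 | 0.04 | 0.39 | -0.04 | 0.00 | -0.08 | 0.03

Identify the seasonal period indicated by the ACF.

The largest autocorrelation is r_6 = 0.39; the remaining lags stay at or below 0.04.
The dominant spike at lag 6 indicates a seasonal period of 6.

6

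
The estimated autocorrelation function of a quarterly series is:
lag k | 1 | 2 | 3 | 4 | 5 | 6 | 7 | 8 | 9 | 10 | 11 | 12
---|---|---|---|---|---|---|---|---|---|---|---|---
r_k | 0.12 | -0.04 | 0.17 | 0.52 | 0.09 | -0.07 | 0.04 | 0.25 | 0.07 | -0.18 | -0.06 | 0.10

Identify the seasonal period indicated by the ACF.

The largest autocorrelation is r_4 = 0.52, with a weaker echo at lag 8 (0.25); the remaining lags stay at or below 0.17.
The dominant spike at lag 4 indicates a seasonal period of 4.

4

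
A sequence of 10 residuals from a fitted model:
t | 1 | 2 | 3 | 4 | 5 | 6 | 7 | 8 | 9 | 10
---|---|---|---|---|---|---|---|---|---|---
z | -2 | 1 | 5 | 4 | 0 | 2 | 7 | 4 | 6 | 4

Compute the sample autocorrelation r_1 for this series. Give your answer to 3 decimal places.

Mean z̄ = (-2 + 1 + 5 + 4 + 0 + 2 + 7 + 4 + 6 + 4)/10 = 3.1000
Numerator Σ_{t=1}^{9}(z_t−z̄)(z_{t+1}−z̄) = 13.4900
Denominator Σ(z_t−z̄)² = 70.9000
r_1 = 13.4900 / 70.9000 = 0.190

0.190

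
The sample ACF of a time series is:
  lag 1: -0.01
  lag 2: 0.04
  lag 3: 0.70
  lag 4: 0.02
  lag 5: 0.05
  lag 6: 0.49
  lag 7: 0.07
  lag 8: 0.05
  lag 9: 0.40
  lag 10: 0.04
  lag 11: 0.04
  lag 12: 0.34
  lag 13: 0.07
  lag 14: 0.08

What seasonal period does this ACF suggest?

The largest autocorrelation is r_3 = 0.70, with weaker echoes at lags 6 (0.49), 9 (0.40) and 12 (0.34); the remaining lags stay at or below 0.08.
The dominant spike at lag 3 indicates a seasonal period of 3.

3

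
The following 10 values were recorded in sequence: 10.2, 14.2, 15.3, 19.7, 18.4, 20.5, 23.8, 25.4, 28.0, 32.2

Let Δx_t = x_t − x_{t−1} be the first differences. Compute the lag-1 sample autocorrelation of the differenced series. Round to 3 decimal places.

-0.435

First differences Δx: 4.0, 1.1, 4.4, -1.3, 2.1, 3.3, 1.6, 2.6, 4.2
Mean of differences = 2.4444
Numerator Σ(Δx_t−Δx̄)(Δx_{t+1}−Δx̄) = -11.6286
Denominator Σ(Δx_t−Δx̄)² = 26.7422
r_1(Δx) = -11.6286 / 26.7422 = -0.435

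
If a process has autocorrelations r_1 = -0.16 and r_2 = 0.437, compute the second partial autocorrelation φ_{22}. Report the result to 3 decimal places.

φ_{22} = (r_2 − r_1²) / (1 − r_1²)
r_1² = (-0.16)² = 0.0256
Numerator = 0.437 − 0.0256 = 0.4114; denominator = 1 − 0.0256 = 0.9744
φ_{22} = 0.4114 / 0.9744 = 0.422

0.422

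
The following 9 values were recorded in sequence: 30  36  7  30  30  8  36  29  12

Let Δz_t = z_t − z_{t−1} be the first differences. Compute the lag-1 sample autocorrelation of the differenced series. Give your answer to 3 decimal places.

First differences Δz: 6, -29, 23, 0, -22, 28, -7, -17
Mean of differences = -2.2500
Numerator Σ(Δz_t−Δz̄)(Δz_{t+1}−Δz̄) = -1554.8125
Denominator Σ(Δz_t−Δz̄)² = 2971.5000
r_1(Δz) = -1554.8125 / 2971.5000 = -0.523

-0.523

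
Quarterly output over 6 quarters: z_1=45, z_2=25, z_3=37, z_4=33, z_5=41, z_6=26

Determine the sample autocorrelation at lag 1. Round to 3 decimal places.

-0.594

Mean z̄ = (45 + 25 + 37 + 33 + 41 + 26)/6 = 34.5000
Deviations from mean: 10.5000, -9.5000, 2.5000, -1.5000, 6.5000, -8.5000
Numerator Σ_{t=1}^{5}(z_t−z̄)(z_{t+1}−z̄) = -192.2500
Denominator Σ(z_t−z̄)² = 323.5000
r_1 = -192.2500 / 323.5000 = -0.594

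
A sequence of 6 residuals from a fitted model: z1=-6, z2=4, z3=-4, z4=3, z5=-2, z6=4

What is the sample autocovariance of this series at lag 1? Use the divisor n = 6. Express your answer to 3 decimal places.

Mean z̄ = (-6 + 4 − 4 + 3 − 2 + 4)/6 = -0.1667
Σ_{t=1}^{5}(z_t−z̄)(z_{t+1}−z̄) = -65.8611
γ_1 = -65.8611 / 6 = -10.977

-10.977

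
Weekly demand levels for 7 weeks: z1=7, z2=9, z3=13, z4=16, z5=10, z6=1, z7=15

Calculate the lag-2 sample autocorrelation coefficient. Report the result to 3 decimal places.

-0.437

Mean z̄ = (7 + 9 + 13 + 16 + 10 + 1 + 15)/7 = 10.1429
Deviations from mean: -3.1429, -1.1429, 2.8571, 5.8571, -0.1429, -9.1429, 4.8571
Σ(z_t−z̄)(z_{t+2}−z̄) = (-8.9796) + (-6.6939) + (-0.4082) + (-53.5510) + (-0.6939) = -70.3265
Denominator Σ(z_t−z̄)² = 160.8571
r_2 = -70.3265 / 160.8571 = -0.437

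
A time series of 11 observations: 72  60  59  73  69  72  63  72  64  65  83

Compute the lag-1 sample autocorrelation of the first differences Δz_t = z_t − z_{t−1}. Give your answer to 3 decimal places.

-0.273

First differences Δz: -12, -1, 14, -4, 3, -9, 9, -8, 1, 18
Mean of differences = 1.1000
Numerator Σ(Δz_t−Δz̄)(Δz_{t+1}−Δz̄) = -246.7100
Denominator Σ(Δz_t−Δz̄)² = 904.9000
r_1(Δz) = -246.7100 / 904.9000 = -0.273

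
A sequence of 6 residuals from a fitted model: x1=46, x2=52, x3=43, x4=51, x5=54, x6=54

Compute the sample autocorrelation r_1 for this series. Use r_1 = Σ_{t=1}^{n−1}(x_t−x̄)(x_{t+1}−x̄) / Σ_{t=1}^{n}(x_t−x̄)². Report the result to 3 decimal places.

Mean x̄ = (46 + 52 + 43 + 51 + 54 + 54)/6 = 50.0000
Deviations from mean: -4.0000, 2.0000, -7.0000, 1.0000, 4.0000, 4.0000
Σ(x_t−x̄)(x_{t+1}−x̄) = (-8.0000) + (-14.0000) + (-7.0000) + (4.0000) + (16.0000) = -9.0000
Denominator Σ(x_t−x̄)² = 102.0000
r_1 = -9.0000 / 102.0000 = -0.088

-0.088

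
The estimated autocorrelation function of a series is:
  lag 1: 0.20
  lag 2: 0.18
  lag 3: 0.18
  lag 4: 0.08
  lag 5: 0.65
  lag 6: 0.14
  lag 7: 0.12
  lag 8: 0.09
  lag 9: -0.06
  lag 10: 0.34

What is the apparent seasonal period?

The largest autocorrelation is r_5 = 0.65, with a weaker echo at lag 10 (0.34); the remaining lags stay at or below 0.20. The elevated value at lag 1 (0.20), dropping to 0.18 at lag 2, reflects decaying short-term dependence rather than seasonality.
The dominant spike at lag 5 indicates a seasonal period of 5.

5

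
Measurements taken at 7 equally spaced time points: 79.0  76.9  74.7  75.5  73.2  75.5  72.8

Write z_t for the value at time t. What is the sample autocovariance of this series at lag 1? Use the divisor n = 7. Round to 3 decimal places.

0.506

Mean z̄ = (79.0 + 76.9 + 74.7 + 75.5 + 73.2 + 75.5 + 72.8)/7 = 75.3714
Σ_{t=1}^{6}(z_t−z̄)(z_{t+1}−z̄) = 3.5449
γ_1 = 3.5449 / 7 = 0.506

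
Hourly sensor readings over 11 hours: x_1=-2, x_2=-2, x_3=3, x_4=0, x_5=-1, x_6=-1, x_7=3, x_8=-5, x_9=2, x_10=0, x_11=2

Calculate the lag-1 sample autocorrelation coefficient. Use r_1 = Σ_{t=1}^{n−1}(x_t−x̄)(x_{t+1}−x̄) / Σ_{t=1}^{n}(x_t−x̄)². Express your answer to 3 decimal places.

-0.478

Mean x̄ = (-2 − 2 + 3 + 0 − 1 − 1 + 3 − 5 + 2 + 0 + 2)/11 = -0.0909
Numerator Σ_{t=1}^{10}(x_t−x̄)(x_{t+1}−x̄) = -29.0992
Denominator Σ(x_t−x̄)² = 60.9091
r_1 = -29.0992 / 60.9091 = -0.478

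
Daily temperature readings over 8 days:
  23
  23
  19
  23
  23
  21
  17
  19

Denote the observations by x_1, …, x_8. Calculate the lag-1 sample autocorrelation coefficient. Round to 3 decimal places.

0.200

Mean x̄ = (23 + 23 + 19 + 23 + 23 + 21 + 17 + 19)/8 = 21.0000
Deviations from mean: 2.0000, 2.0000, -2.0000, 2.0000, 2.0000, 0.0000, -4.0000, -2.0000
Σ(x_t−x̄)(x_{t+1}−x̄) = (4.0000) + (-4.0000) + (-4.0000) + (4.0000) + (0.0000) + (0.0000) + (8.0000) = 8.0000
Denominator Σ(x_t−x̄)² = 40.0000
r_1 = 8.0000 / 40.0000 = 0.200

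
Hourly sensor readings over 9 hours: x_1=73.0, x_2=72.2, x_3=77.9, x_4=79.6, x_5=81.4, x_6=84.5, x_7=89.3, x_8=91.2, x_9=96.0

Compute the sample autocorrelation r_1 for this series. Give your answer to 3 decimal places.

Mean x̄ = (73.0 + 72.2 + 77.9 + 79.6 + 81.4 + 84.5 + 89.3 + 91.2 + 96.0)/9 = 82.7889
Numerator Σ_{t=1}^{8}(x_t−x̄)(x_{t+1}−x̄) = 350.0910
Denominator Σ(x_t−x̄)² = 534.5489
r_1 = 350.0910 / 534.5489 = 0.655

0.655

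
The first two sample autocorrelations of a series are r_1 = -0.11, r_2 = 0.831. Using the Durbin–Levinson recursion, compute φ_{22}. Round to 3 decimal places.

0.829

φ_{22} = (r_2 − r_1²) / (1 − r_1²)
r_1² = (-0.11)² = 0.0121
Numerator = 0.831 − 0.0121 = 0.8189; denominator = 1 − 0.0121 = 0.9879
φ_{22} = 0.8189 / 0.9879 = 0.829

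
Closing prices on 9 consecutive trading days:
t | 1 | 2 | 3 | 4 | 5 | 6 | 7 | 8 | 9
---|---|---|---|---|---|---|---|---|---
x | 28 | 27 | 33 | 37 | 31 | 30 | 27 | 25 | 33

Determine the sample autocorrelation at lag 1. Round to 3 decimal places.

Mean x̄ = (28 + 27 + 33 + 37 + 31 + 30 + 27 + 25 + 33)/9 = 30.1111
Numerator Σ_{t=1}^{8}(x_t−x̄)(x_{t+1}−x̄) = 24.9877
Denominator Σ(x_t−x̄)² = 114.8889
r_1 = 24.9877 / 114.8889 = 0.217

0.217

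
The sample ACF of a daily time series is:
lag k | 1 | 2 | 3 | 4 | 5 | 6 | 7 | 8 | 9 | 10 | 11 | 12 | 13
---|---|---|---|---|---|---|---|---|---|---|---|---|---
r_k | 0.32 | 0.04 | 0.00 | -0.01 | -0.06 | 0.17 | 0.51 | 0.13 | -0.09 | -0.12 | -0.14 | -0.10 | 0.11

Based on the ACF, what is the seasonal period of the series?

7

The largest autocorrelation is r_7 = 0.51; the remaining lags stay at or below 0.32. The elevated value at lag 1 (0.32), dropping to 0.04 at lag 2, reflects decaying short-term dependence rather than seasonality.
The dominant spike at lag 7 indicates a seasonal period of 7.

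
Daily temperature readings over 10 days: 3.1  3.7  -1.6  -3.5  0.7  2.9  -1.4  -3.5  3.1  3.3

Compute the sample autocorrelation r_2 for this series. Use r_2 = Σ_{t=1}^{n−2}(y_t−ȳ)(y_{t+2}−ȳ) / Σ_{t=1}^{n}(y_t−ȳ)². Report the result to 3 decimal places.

Mean ȳ = (3.1 + 3.7 − 1.6 − 3.5 + 0.7 + 2.9 − 1.4 − 3.5 + 3.1 + 3.3)/10 = 0.6800
Numerator Σ_{t=1}^{8}(y_t−ȳ)(y_{t+2}−ȳ) = -52.7728
Denominator Σ(y_t−ȳ)² = 77.0960
r_2 = -52.7728 / 77.0960 = -0.685

-0.685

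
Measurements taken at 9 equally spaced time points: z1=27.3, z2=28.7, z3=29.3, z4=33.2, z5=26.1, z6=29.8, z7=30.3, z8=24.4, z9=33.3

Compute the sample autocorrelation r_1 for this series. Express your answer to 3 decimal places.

Mean z̄ = (27.3 + 28.7 + 29.3 + 33.2 + 26.1 + 29.8 + 30.3 + 24.4 + 33.3)/9 = 29.1556
Numerator Σ_{t=1}^{8}(z_t−z̄)(z_{t+1}−z̄) = -37.3775
Denominator Σ(z_t−z̄)² = 70.8822
r_1 = -37.3775 / 70.8822 = -0.527

-0.527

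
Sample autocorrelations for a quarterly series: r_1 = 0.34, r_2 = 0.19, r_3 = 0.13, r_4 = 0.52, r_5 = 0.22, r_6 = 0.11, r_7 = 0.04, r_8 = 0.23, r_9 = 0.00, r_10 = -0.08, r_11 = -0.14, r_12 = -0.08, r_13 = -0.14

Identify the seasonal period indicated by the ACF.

The largest autocorrelation is r_4 = 0.52; the remaining lags stay at or below 0.34. The elevated value at lag 1 (0.34), dropping to 0.19 at lag 2, reflects decaying short-term dependence rather than seasonality.
The dominant spike at lag 4 indicates a seasonal period of 4.

4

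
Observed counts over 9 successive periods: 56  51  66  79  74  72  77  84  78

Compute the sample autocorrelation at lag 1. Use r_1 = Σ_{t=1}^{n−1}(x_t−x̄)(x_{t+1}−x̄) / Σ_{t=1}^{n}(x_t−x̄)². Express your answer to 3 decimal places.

Mean x̄ = (56 + 51 + 66 + 79 + 74 + 72 + 77 + 84 + 78)/9 = 70.7778
Numerator Σ_{t=1}^{8}(x_t−x̄)(x_{t+1}−x̄) = 563.2840
Denominator Σ(x_t−x̄)² = 977.5556
r_1 = 563.2840 / 977.5556 = 0.576

0.576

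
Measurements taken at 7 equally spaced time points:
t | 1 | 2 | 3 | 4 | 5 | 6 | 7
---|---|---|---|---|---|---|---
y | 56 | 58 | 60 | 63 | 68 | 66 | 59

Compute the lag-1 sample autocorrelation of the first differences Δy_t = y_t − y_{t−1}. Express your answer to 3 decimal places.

First differences Δy: 2, 2, 3, 5, -2, -7
Mean of differences = 0.5000
Numerator Σ(Δy_t−Δȳ)(Δy_{t+1}−Δȳ) = 24.7500
Denominator Σ(Δy_t−Δȳ)² = 93.5000
r_1(Δy) = 24.7500 / 93.5000 = 0.265

0.265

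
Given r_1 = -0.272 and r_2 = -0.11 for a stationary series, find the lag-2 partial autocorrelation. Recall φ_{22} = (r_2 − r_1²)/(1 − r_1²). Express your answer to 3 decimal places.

-0.199

φ_{22} = (r_2 − r_1²) / (1 − r_1²)
r_1² = (-0.272)² = 0.073984
Numerator = -0.11 − 0.0740 = -0.1840; denominator = 1 − 0.0740 = 0.9260
φ_{22} = -0.1840 / 0.9260 = -0.199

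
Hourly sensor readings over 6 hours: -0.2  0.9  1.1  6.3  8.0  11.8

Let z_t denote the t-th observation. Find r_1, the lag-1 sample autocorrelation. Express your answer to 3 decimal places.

Mean z̄ = (-0.2 + 0.9 + 1.1 + 6.3 + 8.0 + 11.8)/6 = 4.6500
Deviations from mean: -4.8500, -3.7500, -3.5500, 1.6500, 3.3500, 7.1500
Numerator Σ_{t=1}^{5}(z_t−z̄)(z_{t+1}−z̄) = 55.1225
Denominator Σ(z_t−z̄)² = 115.2550
r_1 = 55.1225 / 115.2550 = 0.478

0.478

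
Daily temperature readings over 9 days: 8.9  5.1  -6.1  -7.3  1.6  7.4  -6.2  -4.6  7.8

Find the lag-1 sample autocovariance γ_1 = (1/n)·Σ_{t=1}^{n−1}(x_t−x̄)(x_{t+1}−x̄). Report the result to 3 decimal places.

1.400

Mean x̄ = (8.9 + 5.1 − 6.1 − 7.3 + 1.6 + 7.4 − 6.2 − 4.6 + 7.8)/9 = 0.7333
Σ_{t=1}^{8}(x_t−x̄)(x_{t+1}−x̄) = 12.5989
γ_1 = 12.5989 / 9 = 1.400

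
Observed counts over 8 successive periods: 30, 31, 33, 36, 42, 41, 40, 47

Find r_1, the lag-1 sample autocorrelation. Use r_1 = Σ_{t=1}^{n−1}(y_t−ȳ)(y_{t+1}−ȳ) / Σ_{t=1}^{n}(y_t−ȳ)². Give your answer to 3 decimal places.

0.505

Mean ȳ = (30 + 31 + 33 + 36 + 42 + 41 + 40 + 47)/8 = 37.5000
Deviations from mean: -7.5000, -6.5000, -4.5000, -1.5000, 4.5000, 3.5000, 2.5000, 9.5000
Σ(y_t−ȳ)(y_{t+1}−ȳ) = (48.7500) + (29.2500) + (6.7500) + (-6.7500) + (15.7500) + (8.7500) + (23.7500) = 126.2500
Denominator Σ(y_t−ȳ)² = 250.0000
r_1 = 126.2500 / 250.0000 = 0.505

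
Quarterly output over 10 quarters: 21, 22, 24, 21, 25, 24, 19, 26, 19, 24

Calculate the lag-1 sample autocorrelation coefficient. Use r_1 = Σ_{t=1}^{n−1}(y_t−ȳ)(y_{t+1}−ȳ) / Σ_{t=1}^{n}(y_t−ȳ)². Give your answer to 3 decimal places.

Mean ȳ = (21 + 22 + 24 + 21 + 25 + 24 + 19 + 26 + 19 + 24)/10 = 22.5000
Numerator Σ_{t=1}^{9}(y_t−ȳ)(y_{t+1}−ȳ) = -37.2500
Denominator Σ(y_t−ȳ)² = 54.5000
r_1 = -37.2500 / 54.5000 = -0.683

-0.683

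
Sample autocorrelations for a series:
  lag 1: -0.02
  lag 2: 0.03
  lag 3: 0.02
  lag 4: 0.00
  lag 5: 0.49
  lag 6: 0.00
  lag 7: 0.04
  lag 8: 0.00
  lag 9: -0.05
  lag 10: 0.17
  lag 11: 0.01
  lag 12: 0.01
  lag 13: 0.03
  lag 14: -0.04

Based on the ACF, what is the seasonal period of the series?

The largest autocorrelation is r_5 = 0.49, with a weaker echo at lag 10 (0.17); the remaining lags stay at or below 0.04.
The dominant spike at lag 5 indicates a seasonal period of 5.

5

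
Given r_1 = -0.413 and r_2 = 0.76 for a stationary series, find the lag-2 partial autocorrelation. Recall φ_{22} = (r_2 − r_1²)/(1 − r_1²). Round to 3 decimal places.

0.711

φ_{22} = (r_2 − r_1²) / (1 − r_1²)
r_1² = (-0.413)² = 0.170569
Numerator = 0.76 − 0.1706 = 0.5894; denominator = 1 − 0.1706 = 0.8294
φ_{22} = 0.5894 / 0.8294 = 0.711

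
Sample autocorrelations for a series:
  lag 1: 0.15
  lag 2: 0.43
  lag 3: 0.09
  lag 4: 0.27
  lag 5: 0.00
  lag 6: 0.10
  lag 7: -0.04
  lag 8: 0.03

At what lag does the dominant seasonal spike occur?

The largest autocorrelation is r_2 = 0.43, with a weaker echo at lag 4 (0.27); the remaining lags stay at or below 0.15.
The dominant spike at lag 2 indicates a seasonal period of 2.

2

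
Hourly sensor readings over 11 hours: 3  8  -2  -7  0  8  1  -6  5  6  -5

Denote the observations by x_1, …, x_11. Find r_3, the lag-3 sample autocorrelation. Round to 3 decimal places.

Mean x̄ = (3 + 8 − 2 − 7 + 0 + 8 + 1 − 6 + 5 + 6 − 5)/11 = 1.0000
Numerator Σ_{t=1}^{8}(x_t−x̄)(x_{t+3}−x̄) = 33.0000
Denominator Σ(x_t−x̄)² = 302.0000
r_3 = 33.0000 / 302.0000 = 0.109

0.109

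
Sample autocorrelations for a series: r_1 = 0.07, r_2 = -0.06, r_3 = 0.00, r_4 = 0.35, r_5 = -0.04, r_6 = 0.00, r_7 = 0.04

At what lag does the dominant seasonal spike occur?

The largest autocorrelation is r_4 = 0.35; the remaining lags stay at or below 0.07.
The dominant spike at lag 4 indicates a seasonal period of 4.

4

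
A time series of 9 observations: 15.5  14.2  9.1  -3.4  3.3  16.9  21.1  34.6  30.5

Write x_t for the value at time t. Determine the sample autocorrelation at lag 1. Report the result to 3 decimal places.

Mean x̄ = (15.5 + 14.2 + 9.1 − 3.4 + 3.3 + 16.9 + 21.1 + 34.6 + 30.5)/9 = 15.7556
Numerator Σ_{t=1}^{8}(x_t−x̄)(x_{t+1}−x̄) = 747.2602
Denominator Σ(x_t−x̄)² = 1171.2422
r_1 = 747.2602 / 1171.2422 = 0.638

0.638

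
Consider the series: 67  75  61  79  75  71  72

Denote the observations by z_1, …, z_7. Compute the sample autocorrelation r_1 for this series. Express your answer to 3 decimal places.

-0.504

Mean z̄ = (67 + 75 + 61 + 79 + 75 + 71 + 72)/7 = 71.4286
Deviations from mean: -4.4286, 3.5714, -10.4286, 7.5714, 3.5714, -0.4286, 0.5714
Σ(z_t−z̄)(z_{t+1}−z̄) = (-15.8163) + (-37.2449) + (-78.9592) + (27.0408) + (-1.5306) + (-0.2449) = -106.7551
Denominator Σ(z_t−z̄)² = 211.7143
r_1 = -106.7551 / 211.7143 = -0.504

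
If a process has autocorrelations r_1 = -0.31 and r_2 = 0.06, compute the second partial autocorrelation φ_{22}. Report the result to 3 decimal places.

φ_{22} = (r_2 − r_1²) / (1 − r_1²)
r_1² = (-0.31)² = 0.0961
Numerator = 0.06 − 0.0961 = -0.0361; denominator = 1 − 0.0961 = 0.9039
φ_{22} = -0.0361 / 0.9039 = -0.040

-0.040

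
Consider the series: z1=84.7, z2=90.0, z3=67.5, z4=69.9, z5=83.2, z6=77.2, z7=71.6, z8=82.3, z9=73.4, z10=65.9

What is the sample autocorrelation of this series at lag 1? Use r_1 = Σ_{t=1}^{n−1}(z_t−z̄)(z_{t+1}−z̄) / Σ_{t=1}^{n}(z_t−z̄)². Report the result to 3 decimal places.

Mean z̄ = (84.7 + 90.0 + 67.5 + 69.9 + 83.2 + 77.2 + 71.6 + 82.3 + 73.4 + 65.9)/10 = 76.5700
Numerator Σ_{t=1}^{9}(z_t−z̄)(z_{t+1}−z̄) = -8.1219
Denominator Σ(z_t−z̄)² = 599.0010
r_1 = -8.1219 / 599.0010 = -0.014

-0.014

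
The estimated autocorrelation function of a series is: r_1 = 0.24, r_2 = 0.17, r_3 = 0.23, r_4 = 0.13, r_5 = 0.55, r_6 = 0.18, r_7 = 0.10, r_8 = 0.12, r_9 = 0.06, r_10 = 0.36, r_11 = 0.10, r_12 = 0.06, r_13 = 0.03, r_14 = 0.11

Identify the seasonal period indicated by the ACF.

5

The largest autocorrelation is r_5 = 0.55, with a weaker echo at lag 10 (0.36); the remaining lags stay at or below 0.24. The elevated value at lag 1 (0.24), dropping to 0.17 at lag 2, reflects decaying short-term dependence rather than seasonality.
The dominant spike at lag 5 indicates a seasonal period of 5.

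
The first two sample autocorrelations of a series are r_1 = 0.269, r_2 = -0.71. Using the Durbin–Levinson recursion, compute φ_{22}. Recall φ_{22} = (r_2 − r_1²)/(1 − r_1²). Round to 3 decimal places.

-0.843

φ_{22} = (r_2 − r_1²) / (1 − r_1²)
r_1² = (0.269)² = 0.072361
Numerator = -0.71 − 0.0724 = -0.7824; denominator = 1 − 0.0724 = 0.9276
φ_{22} = -0.7824 / 0.9276 = -0.843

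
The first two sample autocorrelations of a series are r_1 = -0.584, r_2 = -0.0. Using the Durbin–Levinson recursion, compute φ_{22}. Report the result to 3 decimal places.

φ_{22} = (r_2 − r_1²) / (1 − r_1²)
r_1² = (-0.584)² = 0.341056
Numerator = -0.0 − 0.3411 = -0.3411; denominator = 1 − 0.3411 = 0.6589
φ_{22} = -0.3411 / 0.6589 = -0.518

-0.518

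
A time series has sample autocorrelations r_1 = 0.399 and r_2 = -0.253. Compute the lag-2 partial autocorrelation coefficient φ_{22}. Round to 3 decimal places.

φ_{22} = (r_2 − r_1²) / (1 − r_1²)
r_1² = (0.399)² = 0.159201
Numerator = -0.253 − 0.1592 = -0.4122; denominator = 1 − 0.1592 = 0.8408
φ_{22} = -0.4122 / 0.8408 = -0.490

-0.490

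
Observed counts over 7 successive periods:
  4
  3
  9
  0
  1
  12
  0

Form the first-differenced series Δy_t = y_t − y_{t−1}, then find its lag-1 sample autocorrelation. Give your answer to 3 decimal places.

-0.484

First differences Δy: -1, 6, -9, 1, 11, -12
Mean of differences = -0.6667
Numerator Σ(Δy_t−Δȳ)(Δy_{t+1}−Δȳ) = -184.4444
Denominator Σ(Δy_t−Δȳ)² = 381.3333
r_1(Δy) = -184.4444 / 381.3333 = -0.484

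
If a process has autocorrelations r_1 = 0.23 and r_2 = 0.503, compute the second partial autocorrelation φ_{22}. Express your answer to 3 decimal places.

0.475

φ_{22} = (r_2 − r_1²) / (1 − r_1²)
r_1² = (0.23)² = 0.0529
Numerator = 0.503 − 0.0529 = 0.4501; denominator = 1 − 0.0529 = 0.9471
φ_{22} = 0.4501 / 0.9471 = 0.475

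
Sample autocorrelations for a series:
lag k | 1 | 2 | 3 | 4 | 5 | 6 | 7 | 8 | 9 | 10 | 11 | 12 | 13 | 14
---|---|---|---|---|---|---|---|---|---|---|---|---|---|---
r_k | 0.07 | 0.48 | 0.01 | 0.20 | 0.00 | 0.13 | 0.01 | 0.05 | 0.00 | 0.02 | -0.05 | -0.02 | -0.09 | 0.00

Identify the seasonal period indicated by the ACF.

2

The largest autocorrelation is r_2 = 0.48, with a weaker echo at lag 4 (0.20); the remaining lags stay at or below 0.13.
The dominant spike at lag 2 indicates a seasonal period of 2.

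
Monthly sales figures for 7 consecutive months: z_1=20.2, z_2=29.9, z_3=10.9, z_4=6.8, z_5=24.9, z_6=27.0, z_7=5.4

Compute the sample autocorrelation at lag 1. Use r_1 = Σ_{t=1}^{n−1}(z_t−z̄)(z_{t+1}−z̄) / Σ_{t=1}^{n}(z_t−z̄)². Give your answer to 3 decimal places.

Mean z̄ = (20.2 + 29.9 + 10.9 + 6.8 + 24.9 + 27.0 + 5.4)/7 = 17.8714
Σ(z_t−z̄)(z_{t+1}−z̄) = (28.0094) + (-83.8563) + (77.1837) + (-77.8163) + (64.1608) + (-113.8463) = -106.1651
Denominator Σ(z_t−z̄)² = 609.5543
r_1 = -106.1651 / 609.5543 = -0.174

-0.174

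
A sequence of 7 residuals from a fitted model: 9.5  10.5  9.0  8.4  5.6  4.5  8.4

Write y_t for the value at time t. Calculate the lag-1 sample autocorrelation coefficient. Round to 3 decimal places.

0.455

Mean ȳ = (9.5 + 10.5 + 9.0 + 8.4 + 5.6 + 4.5 + 8.4)/7 = 7.9857
Deviations from mean: 1.5143, 2.5143, 1.0143, 0.4143, -2.3857, -3.4857, 0.4143
Σ(y_t−ȳ)(y_{t+1}−ȳ) = (3.8073) + (2.5502) + (0.4202) + (-0.9884) + (8.3159) + (-1.4441) = 12.6612
Denominator Σ(y_t−ȳ)² = 27.8286
r_1 = 12.6612 / 27.8286 = 0.455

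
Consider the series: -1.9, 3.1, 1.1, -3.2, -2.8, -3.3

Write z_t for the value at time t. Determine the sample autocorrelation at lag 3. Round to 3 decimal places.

-0.293

Mean z̄ = (-1.9 + 3.1 + 1.1 − 3.2 − 2.8 − 3.3)/6 = -1.1667
Numerator Σ_{t=1}^{3}(z_t−z̄)(z_{t+3}−z̄) = -10.3133
Denominator Σ(z_t−z̄)² = 35.2333
r_3 = -10.3133 / 35.2333 = -0.293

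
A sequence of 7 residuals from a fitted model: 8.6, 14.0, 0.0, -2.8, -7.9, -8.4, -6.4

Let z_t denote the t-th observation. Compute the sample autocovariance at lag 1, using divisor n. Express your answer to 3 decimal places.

37.194

Mean z̄ = (8.6 + 14.0 + 0.0 − 2.8 − 7.9 − 8.4 − 6.4)/7 = -0.4143
Σ_{t=1}^{6}(z_t−z̄)(z_{t+1}−z̄) = 260.3555
γ_1 = 260.3555 / 7 = 37.194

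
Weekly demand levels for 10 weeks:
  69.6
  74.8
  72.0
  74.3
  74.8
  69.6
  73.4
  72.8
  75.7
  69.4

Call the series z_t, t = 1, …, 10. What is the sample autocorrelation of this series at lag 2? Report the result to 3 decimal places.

0.040

Mean z̄ = (69.6 + 74.8 + 72.0 + 74.3 + 74.8 + 69.6 + 73.4 + 72.8 + 75.7 + 69.4)/10 = 72.6400
Numerator Σ_{t=1}^{8}(z_t−z̄)(z_{t+2}−z̄) = 2.0648
Denominator Σ(z_t−z̄)² = 51.4440
r_2 = 2.0648 / 51.4440 = 0.040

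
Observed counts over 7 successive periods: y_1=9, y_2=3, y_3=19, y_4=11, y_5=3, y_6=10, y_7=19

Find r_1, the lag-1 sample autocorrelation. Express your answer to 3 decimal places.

Mean ȳ = (9 + 3 + 19 + 11 + 3 + 10 + 19)/7 = 10.5714
Deviations from mean: -1.5714, -7.5714, 8.4286, 0.4286, -7.5714, -0.5714, 8.4286
Σ(y_t−ȳ)(y_{t+1}−ȳ) = (11.8980) + (-63.8163) + (3.6122) + (-3.2449) + (4.3265) + (-4.8163) = -52.0408
Denominator Σ(y_t−ȳ)² = 259.7143
r_1 = -52.0408 / 259.7143 = -0.200

-0.200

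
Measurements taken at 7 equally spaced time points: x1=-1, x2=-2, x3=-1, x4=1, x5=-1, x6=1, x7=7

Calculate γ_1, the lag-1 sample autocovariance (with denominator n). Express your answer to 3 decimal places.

Mean x̄ = (-1 − 2 − 1 + 1 − 1 + 1 + 7)/7 = 0.5714
Deviations: -1.5714, -2.5714, -1.5714, 0.4286, -1.5714, 0.4286, 6.4286
Σ_{t=1}^{6}(x_t−x̄)(x_{t+1}−x̄) = 8.8163
γ_1 = 8.8163 / 7 = 1.259

1.259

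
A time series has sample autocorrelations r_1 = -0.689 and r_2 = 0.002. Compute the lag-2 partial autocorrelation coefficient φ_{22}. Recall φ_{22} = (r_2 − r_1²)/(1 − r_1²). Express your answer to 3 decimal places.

-0.900

φ_{22} = (r_2 − r_1²) / (1 − r_1²)
r_1² = (-0.689)² = 0.474721
Numerator = 0.002 − 0.4747 = -0.4727; denominator = 1 − 0.4747 = 0.5253
φ_{22} = -0.4727 / 0.5253 = -0.900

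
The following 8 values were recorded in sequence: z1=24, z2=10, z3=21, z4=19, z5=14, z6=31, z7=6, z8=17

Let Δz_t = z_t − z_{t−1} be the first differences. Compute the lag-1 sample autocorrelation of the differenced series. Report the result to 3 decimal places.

-0.696

First differences Δz: -14, 11, -2, -5, 17, -25, 11
Mean of differences = -1.0000
Numerator Σ(Δz_t−Δz̄)(Δz_{t+1}−Δz̄) = -956.0000
Denominator Σ(Δz_t−Δz̄)² = 1374.0000
r_1(Δz) = -956.0000 / 1374.0000 = -0.696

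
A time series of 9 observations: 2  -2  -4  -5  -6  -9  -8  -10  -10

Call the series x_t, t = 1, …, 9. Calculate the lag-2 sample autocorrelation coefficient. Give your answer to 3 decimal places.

Mean x̄ = (2 − 2 − 4 − 5 − 6 − 9 − 8 − 10 − 10)/9 = -5.7778
Σ(x_t−x̄)(x_{t+2}−x̄) = (13.8272) + (2.9383) + (-0.3951) + (-2.5062) + (0.4938) + (13.6049) + (9.3827) = 37.3457
Denominator Σ(x_t−x̄)² = 129.5556
r_2 = 37.3457 / 129.5556 = 0.288

0.288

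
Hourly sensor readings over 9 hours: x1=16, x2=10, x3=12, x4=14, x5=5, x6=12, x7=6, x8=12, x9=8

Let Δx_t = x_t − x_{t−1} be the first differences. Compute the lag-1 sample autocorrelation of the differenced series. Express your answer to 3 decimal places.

First differences Δx: -6, 2, 2, -9, 7, -6, 6, -4
Mean of differences = -1.0000
Numerator Σ(Δx_t−Δx̄)(Δx_{t+1}−Δx̄) = -190.0000
Denominator Σ(Δx_t−Δx̄)² = 254.0000
r_1(Δx) = -190.0000 / 254.0000 = -0.748

-0.748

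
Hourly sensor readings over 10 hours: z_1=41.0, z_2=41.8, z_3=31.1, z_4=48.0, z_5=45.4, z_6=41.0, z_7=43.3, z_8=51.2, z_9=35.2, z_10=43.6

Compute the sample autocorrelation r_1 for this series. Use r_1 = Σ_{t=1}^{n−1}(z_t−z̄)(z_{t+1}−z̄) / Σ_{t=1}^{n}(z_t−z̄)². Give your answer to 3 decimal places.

-0.359

Mean z̄ = (41.0 + 41.8 + 31.1 + 48.0 + 45.4 + 41.0 + 43.3 + 51.2 + 35.2 + 43.6)/10 = 42.1600
Numerator Σ_{t=1}^{9}(z_t−z̄)(z_{t+1}−z̄) = -108.9856
Denominator Σ(z_t−z̄)² = 303.2840
r_1 = -108.9856 / 303.2840 = -0.359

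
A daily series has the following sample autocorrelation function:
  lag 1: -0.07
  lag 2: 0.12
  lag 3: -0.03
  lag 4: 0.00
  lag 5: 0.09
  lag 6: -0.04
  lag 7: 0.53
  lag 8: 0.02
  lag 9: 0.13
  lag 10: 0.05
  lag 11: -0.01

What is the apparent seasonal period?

7

The largest autocorrelation is r_7 = 0.53; the remaining lags stay at or below 0.13.
The dominant spike at lag 7 indicates a seasonal period of 7.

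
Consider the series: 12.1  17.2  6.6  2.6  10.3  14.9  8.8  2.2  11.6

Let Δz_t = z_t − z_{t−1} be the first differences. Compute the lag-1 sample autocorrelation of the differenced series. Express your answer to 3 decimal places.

-0.143

First differences Δz: 5.1, -10.6, -4.0, 7.7, 4.6, -6.1, -6.6, 9.4
Mean of differences = -0.0625
Numerator Σ(Δz_t−Δz̄)(Δz_{t+1}−Δz̄) = -57.8214
Denominator Σ(Δz_t−Δz̄)² = 403.9188
r_1(Δz) = -57.8214 / 403.9188 = -0.143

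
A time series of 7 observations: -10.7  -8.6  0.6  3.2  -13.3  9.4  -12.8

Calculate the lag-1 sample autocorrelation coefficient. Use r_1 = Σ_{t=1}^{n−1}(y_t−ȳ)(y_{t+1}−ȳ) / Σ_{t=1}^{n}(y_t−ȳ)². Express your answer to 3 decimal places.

Mean ȳ = (-10.7 − 8.6 + 0.6 + 3.2 − 13.3 + 9.4 − 12.8)/7 = -4.6000
Deviations from mean: -6.1000, -4.0000, 5.2000, 7.8000, -8.7000, 14.0000, -8.2000
Σ(y_t−ȳ)(y_{t+1}−ȳ) = (24.4000) + (-20.8000) + (40.5600) + (-67.8600) + (-121.8000) + (-114.8000) = -260.3000
Denominator Σ(y_t−ȳ)² = 480.0200
r_1 = -260.3000 / 480.0200 = -0.542

-0.542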